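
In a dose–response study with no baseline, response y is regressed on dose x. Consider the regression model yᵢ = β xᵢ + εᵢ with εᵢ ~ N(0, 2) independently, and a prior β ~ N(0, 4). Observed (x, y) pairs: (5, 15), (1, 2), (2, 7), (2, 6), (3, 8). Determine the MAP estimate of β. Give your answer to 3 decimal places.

β̂_MAP = 2.920

log p(β | y) = −Σ(yᵢ − βxᵢ)²/(2·2) − β²/(2·4) + const.
Setting the derivative to zero: Σxᵢ(yᵢ − βxᵢ)/2 − β/4 = 0, so β = Σxᵢyᵢ / (Σxᵢ² + σ²/τ²).
Σxᵢyᵢ = 5·15 + 1·2 + 2·7 + 2·6 + 3·8 = 127; Σxᵢ² = 43; σ²/τ² = 0.5.
β̂_MAP = 127 / (43 + 0.5) = 127/43.5 ≈ 2.920.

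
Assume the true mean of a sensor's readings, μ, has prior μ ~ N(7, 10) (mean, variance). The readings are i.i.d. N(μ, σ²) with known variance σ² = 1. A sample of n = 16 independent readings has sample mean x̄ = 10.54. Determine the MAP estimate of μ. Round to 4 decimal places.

n = 16, x̄ = 10.54.
For a Normal prior and Normal likelihood with known variance, the posterior is Normal; its mode equals its mean, the precision-weighted average.
Prior precision 1/σ₀² = 1/10 = 0.1; data precision n/σ² = 16/1 = 16.
μ̂ = (0.1·7 + 16·10.54) / (0.1 + 16) = 169.34/16.1 = 8467/805 ≈ 10.5180.

μ̂_MAP = 10.5180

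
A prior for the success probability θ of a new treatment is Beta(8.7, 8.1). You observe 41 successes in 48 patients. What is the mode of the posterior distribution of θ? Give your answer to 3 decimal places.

Prior: Beta(8.7, 8.1).
Data: 41 successes in 48 trials. The binomial likelihood contributes θ^41(1−θ)^7, so the posterior is Beta(8.7+41, 8.1+7) = Beta(49.7, 15.1).
For Beta(a, b) with a, b > 1 the mode is (a−1)/(a+b−2) = 48.7/62.8 ≈ 0.775.

θ̂_MAP = 0.775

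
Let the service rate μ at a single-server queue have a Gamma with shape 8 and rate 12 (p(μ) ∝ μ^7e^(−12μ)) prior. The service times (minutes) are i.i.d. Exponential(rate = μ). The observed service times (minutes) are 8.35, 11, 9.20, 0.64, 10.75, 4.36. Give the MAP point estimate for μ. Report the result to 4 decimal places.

The Exponential(rate=μ) likelihood is ∝ μ^n e^(−μΣtᵢ). Here n = 6 and Σtᵢ = 8.35 + 11 + 9.20 + 0.64 + 10.75 + 4.36 = 44.30.
Posterior ∝ μ^7e^(−12μ) · μ^6e^(−44.30μ) = μ^13e^(−56.30μ), i.e. Gamma(14, 56.30).
Mode = (a−1)/b = 13/56.30 ≈ 0.2309.

μ̂_MAP = 0.2309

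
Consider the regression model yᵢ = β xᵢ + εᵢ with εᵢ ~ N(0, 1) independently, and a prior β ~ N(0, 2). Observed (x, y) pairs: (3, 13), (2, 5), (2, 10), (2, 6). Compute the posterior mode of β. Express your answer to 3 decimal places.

β̂_MAP = 3.767

log p(β | y) = −Σ(yᵢ − βxᵢ)²/(2·1) − β²/(2·2) + const.
Setting the derivative to zero: Σxᵢ(yᵢ − βxᵢ)/1 − β/2 = 0, so β = Σxᵢyᵢ / (Σxᵢ² + σ²/τ²).
Σxᵢyᵢ = 3·13 + 2·5 + 2·10 + 2·6 = 81; Σxᵢ² = 21; σ²/τ² = 0.5.
β̂_MAP = 81 / (21 + 0.5) = 81/21.5 ≈ 3.767.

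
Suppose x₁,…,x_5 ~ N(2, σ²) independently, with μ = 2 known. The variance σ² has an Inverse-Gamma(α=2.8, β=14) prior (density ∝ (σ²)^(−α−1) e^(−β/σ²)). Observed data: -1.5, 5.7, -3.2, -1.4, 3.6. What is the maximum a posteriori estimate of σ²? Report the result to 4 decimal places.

Sum of squared deviations about the known mean: SS = (-1.5−2)² + (5.7−2)² + (-3.2−2)² + (-1.4−2)² + (3.6−2)² = 67.1.
The Normal likelihood contributes (σ²)^(−n/2) exp(−SS/(2σ²)), so the posterior is Inverse-Gamma(α + n/2, β + SS/2) = Inverse-Gamma(5.3, 47.55).
The mode of Inverse-Gamma(a, b) is b/(a+1) = 47.55/6.3 ≈ 7.5476.

σ̂²_MAP = 7.5476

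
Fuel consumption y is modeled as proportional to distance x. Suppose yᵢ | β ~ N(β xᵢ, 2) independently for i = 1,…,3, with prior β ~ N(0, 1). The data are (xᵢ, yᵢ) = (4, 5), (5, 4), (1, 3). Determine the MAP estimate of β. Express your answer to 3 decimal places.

log p(β | y) = −Σ(yᵢ − βxᵢ)²/(2·2) − β²/(2·1) + const.
Setting the derivative to zero: Σxᵢ(yᵢ − βxᵢ)/2 − β/1 = 0, so β = Σxᵢyᵢ / (Σxᵢ² + σ²/τ²).
Σxᵢyᵢ = 4·5 + 5·4 + 1·3 = 43; Σxᵢ² = 42; σ²/τ² = 2.
β̂_MAP = 43 / (42 + 2) = 43/44 ≈ 0.977.

β̂_MAP = 0.977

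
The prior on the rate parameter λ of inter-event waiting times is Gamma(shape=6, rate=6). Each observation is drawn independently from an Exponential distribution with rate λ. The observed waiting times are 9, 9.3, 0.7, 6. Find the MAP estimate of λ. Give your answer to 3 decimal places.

λ̂_MAP = 0.290

The Exponential(rate=λ) likelihood is ∝ λ^n e^(−λΣtᵢ). Here n = 4 and Σtᵢ = 9 + 9.3 + 0.7 + 6 = 25.
Posterior ∝ λ^5e^(−6λ) · λ^4e^(−25λ) = λ^9e^(−31λ), i.e. Gamma(10, 31).
Mode = (a−1)/b = 9/31 ≈ 0.290.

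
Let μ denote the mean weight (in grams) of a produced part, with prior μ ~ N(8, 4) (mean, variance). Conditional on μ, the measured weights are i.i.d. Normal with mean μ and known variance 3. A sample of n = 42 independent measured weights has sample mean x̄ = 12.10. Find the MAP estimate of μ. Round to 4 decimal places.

μ̂_MAP = 12.0281

n = 42, x̄ = 12.10.
For a Normal prior and Normal likelihood with known variance, the posterior is Normal; its mode equals its mean, the precision-weighted average.
Prior precision 1/σ₀² = 1/4 = 0.25; data precision n/σ² = 42/3 = 14.
μ̂ = (0.25·8 + 14·12.1) / (0.25 + 14) = 171.4/14.25 = 3428/285 ≈ 12.0281.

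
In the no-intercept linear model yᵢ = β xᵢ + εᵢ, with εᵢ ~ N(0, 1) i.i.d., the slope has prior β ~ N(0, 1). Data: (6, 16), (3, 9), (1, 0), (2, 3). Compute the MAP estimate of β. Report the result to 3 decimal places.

log p(β | y) = −Σ(yᵢ − βxᵢ)²/(2·1) − β²/(2·1) + const.
Setting the derivative to zero: Σxᵢ(yᵢ − βxᵢ)/1 − β/1 = 0, so β = Σxᵢyᵢ / (Σxᵢ² + σ²/τ²).
Σxᵢyᵢ = 6·16 + 3·9 + 1·0 + 2·3 = 129; Σxᵢ² = 50; σ²/τ² = 1.
β̂_MAP = 129 / (50 + 1) = 129/51 ≈ 2.529.

β̂_MAP = 2.529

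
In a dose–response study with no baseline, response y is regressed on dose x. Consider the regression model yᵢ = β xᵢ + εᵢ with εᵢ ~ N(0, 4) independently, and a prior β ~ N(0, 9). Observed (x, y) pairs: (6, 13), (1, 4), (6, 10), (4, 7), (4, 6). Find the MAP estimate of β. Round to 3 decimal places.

β̂_MAP = 1.840

log p(β | y) = −Σ(yᵢ − βxᵢ)²/(2·4) − β²/(2·9) + const.
Setting the derivative to zero: Σxᵢ(yᵢ − βxᵢ)/4 − β/9 = 0, so β = Σxᵢyᵢ / (Σxᵢ² + σ²/τ²).
Σxᵢyᵢ = 6·13 + 1·4 + 6·10 + 4·7 + 4·6 = 194; Σxᵢ² = 105; σ²/τ² = 4/9.
β̂_MAP = 194 / (105 + 4/9) = 194/(949/9) = 1746/949 ≈ 1.840.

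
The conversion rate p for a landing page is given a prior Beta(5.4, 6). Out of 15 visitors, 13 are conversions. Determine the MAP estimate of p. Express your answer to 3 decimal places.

Prior: Beta(5.4, 6).
Data: 13 successes in 15 trials. The binomial likelihood contributes p^13(1−p)^2, so the posterior is Beta(5.4+13, 6+2) = Beta(18.4, 8).
For Beta(a, b) with a, b > 1 the mode is (a−1)/(a+b−2) = 17.4/24.4 ≈ 0.713.

p̂_MAP = 0.713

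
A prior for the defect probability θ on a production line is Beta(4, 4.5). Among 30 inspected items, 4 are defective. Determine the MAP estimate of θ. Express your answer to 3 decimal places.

θ̂_MAP = 0.192

Prior: Beta(4, 4.5).
Data: 4 successes in 30 trials. The binomial likelihood contributes θ^4(1−θ)^26, so the posterior is Beta(4+4, 4.5+26) = Beta(8, 30.5).
For Beta(a, b) with a, b > 1 the mode is (a−1)/(a+b−2) = 7/36.5 ≈ 0.192.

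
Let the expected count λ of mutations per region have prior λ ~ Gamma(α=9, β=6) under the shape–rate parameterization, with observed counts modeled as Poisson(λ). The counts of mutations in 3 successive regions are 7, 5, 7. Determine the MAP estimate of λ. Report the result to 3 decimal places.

Σxᵢ = 7+5+7 = 19, with n = 3.
Posterior ∝ λ^8e^(−6λ) · λ^19e^(−3λ) = λ^27e^(−9λ), i.e. Gamma(shape=28, rate=9).
The mode of a Gamma(a, b) with a ≥ 1 (shape–rate) is (a−1)/b = 27/9 ≈ 3.000.

λ̂_MAP = 3.000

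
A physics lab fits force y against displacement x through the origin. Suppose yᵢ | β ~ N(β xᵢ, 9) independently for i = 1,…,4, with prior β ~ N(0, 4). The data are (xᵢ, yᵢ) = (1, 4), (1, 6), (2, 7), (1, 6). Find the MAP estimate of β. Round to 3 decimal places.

log p(β | y) = −Σ(yᵢ − βxᵢ)²/(2·9) − β²/(2·4) + const.
Setting the derivative to zero: Σxᵢ(yᵢ − βxᵢ)/9 − β/4 = 0, so β = Σxᵢyᵢ / (Σxᵢ² + σ²/τ²).
Σxᵢyᵢ = 1·4 + 1·6 + 2·7 + 1·6 = 30; Σxᵢ² = 7; σ²/τ² = 2.25.
β̂_MAP = 30 / (7 + 2.25) = 30/9.25 ≈ 3.243.

β̂_MAP = 3.243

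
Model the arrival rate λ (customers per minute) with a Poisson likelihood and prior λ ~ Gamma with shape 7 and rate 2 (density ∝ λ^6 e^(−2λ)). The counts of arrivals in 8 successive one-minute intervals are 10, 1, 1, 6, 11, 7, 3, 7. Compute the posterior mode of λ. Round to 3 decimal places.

Σxᵢ = 10+1+1+6+11+7+3+7 = 46, with n = 8.
Posterior ∝ λ^6e^(−2λ) · λ^46e^(−8λ) = λ^52e^(−10λ), i.e. Gamma(shape=53, rate=10).
The mode of a Gamma(a, b) with a ≥ 1 (shape–rate) is (a−1)/b = 52/10 ≈ 5.200.

λ̂_MAP = 5.200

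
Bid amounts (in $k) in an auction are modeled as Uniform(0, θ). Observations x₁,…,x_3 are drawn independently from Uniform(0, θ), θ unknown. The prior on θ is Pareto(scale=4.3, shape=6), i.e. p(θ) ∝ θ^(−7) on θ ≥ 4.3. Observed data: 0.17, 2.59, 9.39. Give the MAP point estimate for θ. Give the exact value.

The Uniform(0, θ) likelihood is θ^(−n) for θ ≥ max(xᵢ), zero otherwise. Here max(xᵢ) = 9.39.
Posterior ∝ θ^(−7) · θ^(−3) = θ^(−10) on θ ≥ max(4.3, 9.39) = 9.39.
This density is strictly decreasing in θ, so the posterior mode lies at the lower boundary of the support.

θ̂_MAP = 9.39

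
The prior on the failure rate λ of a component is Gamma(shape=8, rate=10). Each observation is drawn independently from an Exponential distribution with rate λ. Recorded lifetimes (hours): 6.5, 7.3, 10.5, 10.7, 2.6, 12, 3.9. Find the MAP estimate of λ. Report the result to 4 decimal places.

λ̂_MAP = 0.2205

The Exponential(rate=λ) likelihood is ∝ λ^n e^(−λΣtᵢ). Here n = 7 and Σtᵢ = 6.5 + 7.3 + 10.5 + 10.7 + 2.6 + 12 + 3.9 = 53.5.
Posterior ∝ λ^7e^(−10λ) · λ^7e^(−53.5λ) = λ^14e^(−63.5λ), i.e. Gamma(15, 63.5).
Mode = (a−1)/b = 14/63.5 ≈ 0.2205.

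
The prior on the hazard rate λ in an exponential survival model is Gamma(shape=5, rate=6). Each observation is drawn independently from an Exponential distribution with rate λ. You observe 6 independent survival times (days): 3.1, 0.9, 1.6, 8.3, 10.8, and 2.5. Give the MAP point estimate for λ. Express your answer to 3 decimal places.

λ̂_MAP = 0.301

The Exponential(rate=λ) likelihood is ∝ λ^n e^(−λΣtᵢ). Here n = 6 and Σtᵢ = 3.1 + 0.9 + 1.6 + 8.3 + 10.8 + 2.5 = 27.2.
Posterior ∝ λ^4e^(−6λ) · λ^6e^(−27.2λ) = λ^10e^(−33.2λ), i.e. Gamma(11, 33.2).
Mode = (a−1)/b = 10/33.2 ≈ 0.301.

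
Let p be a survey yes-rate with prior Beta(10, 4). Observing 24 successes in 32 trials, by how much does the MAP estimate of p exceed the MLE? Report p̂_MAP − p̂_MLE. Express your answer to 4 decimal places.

Posterior is Beta(34, 12); MAP = (34−1)/(46−2) = 33/44 ≈ 0.75000.
MLE ignores the prior: p̂_MLE = k/n = 24/32 ≈ 0.75000.
Difference = 33/44 − 24/32 = 0 ≈ 0.0000.

MAP − MLE = 0.0000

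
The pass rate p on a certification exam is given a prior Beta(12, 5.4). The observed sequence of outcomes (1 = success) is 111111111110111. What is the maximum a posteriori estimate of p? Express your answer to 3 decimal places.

Prior: Beta(12, 5.4).
Data: 14 successes in 15 trials (from the sequence). The binomial likelihood contributes p^14(1−p)^1, so the posterior is Beta(12+14, 5.4+1) = Beta(26, 6.4).
For Beta(a, b) with a, b > 1 the mode is (a−1)/(a+b−2) = 25/30.4 ≈ 0.822.

p̂_MAP = 0.822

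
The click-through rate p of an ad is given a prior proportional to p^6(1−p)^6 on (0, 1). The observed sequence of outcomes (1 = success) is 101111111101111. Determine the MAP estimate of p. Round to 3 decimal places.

The prior density ∝ p^6(1−p)^6 is the kernel of Beta(7, 7).
Data: 13 successes in 15 trials (from the sequence). The binomial likelihood contributes p^13(1−p)^2, so the posterior is Beta(7+13, 7+2) = Beta(20, 9).
For Beta(a, b) with a, b > 1 the mode is (a−1)/(a+b−2) = 19/27 ≈ 0.704.

p̂_MAP = 0.704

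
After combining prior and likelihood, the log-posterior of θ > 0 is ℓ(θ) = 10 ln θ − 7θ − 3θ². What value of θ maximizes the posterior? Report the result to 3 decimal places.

θ̂_MAP = 0.833

ℓ'(θ) = 10/θ − 7 − 6θ. Setting this to zero and multiplying by θ: 6θ² + 7θ − 10 = 0.
θ = (−7 + √(7² + 4·6·10)) / (2·6) = (−7 + √289) / 12 = (−7 + 17)/12 = 5/6.
ℓ''(θ) = −10/θ² − 6 < 0, confirming a maximum.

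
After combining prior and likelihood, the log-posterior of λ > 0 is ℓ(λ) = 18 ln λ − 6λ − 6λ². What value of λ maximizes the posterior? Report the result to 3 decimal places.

ℓ'(λ) = 18/λ − 6 − 12λ. Setting this to zero and multiplying by λ: 12λ² + 6λ − 18 = 0.
λ = (−6 + √(6² + 4·12·18)) / (2·12) = (−6 + √900) / 24 = (−6 + 30)/24 = 1.
ℓ''(λ) = −18/λ² − 12 < 0, confirming a maximum.

λ̂_MAP = 1.000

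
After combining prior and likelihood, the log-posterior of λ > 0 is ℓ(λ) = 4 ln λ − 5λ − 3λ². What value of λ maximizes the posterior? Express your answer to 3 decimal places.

λ̂_MAP = 0.500

ℓ'(λ) = 4/λ − 5 − 6λ. Setting this to zero and multiplying by λ: 6λ² + 5λ − 4 = 0.
λ = (−5 + √(5² + 4·6·4)) / (2·6) = (−5 + √121) / 12 = (−5 + 11)/12 = 1/2.
ℓ''(λ) = −4/λ² − 6 < 0, confirming a maximum.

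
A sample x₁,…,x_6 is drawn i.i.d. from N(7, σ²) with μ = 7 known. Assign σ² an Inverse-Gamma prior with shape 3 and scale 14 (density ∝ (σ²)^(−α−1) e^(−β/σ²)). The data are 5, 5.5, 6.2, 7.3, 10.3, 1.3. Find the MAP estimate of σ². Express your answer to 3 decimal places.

σ̂²_MAP = 5.597

Sum of squared deviations about the known mean: SS = (5−7)² + (5.5−7)² + (6.2−7)² + (7.3−7)² + (10.3−7)² + (1.3−7)² = 50.36.
The Normal likelihood contributes (σ²)^(−n/2) exp(−SS/(2σ²)), so the posterior is Inverse-Gamma(α + n/2, β + SS/2) = Inverse-Gamma(6, 39.18).
The mode of Inverse-Gamma(a, b) is b/(a+1) = 39.18/7 ≈ 5.597.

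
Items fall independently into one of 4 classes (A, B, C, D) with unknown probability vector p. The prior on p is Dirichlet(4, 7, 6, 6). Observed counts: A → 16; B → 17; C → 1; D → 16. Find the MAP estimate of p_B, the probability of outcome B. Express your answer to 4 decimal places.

The posterior is Dirichlet(αᵢ + nᵢ) = Dirichlet(20, 24, 7, 22).
For a Dirichlet(a₁,…,a_K) with all aᵢ > 1, the mode has j-th component (aⱼ − 1)/(Σaᵢ − K).
Here Σaᵢ = 73 and K = 4, so p_B = (24 − 1)/(73 − 4) = 23/69 ≈ 0.3333.

MAP estimate of p_B = 0.3333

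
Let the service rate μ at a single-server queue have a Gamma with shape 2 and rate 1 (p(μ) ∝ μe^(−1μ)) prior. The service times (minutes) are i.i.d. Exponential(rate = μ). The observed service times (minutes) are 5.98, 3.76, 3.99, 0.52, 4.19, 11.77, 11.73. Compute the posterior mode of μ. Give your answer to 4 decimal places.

μ̂_MAP = 0.1863

The Exponential(rate=μ) likelihood is ∝ μ^n e^(−μΣtᵢ). Here n = 7 and Σtᵢ = 5.98 + 3.76 + 3.99 + 0.52 + 4.19 + 11.77 + 11.73 = 41.94.
Posterior ∝ μe^(−1μ) · μ^7e^(−41.94μ) = μ^8e^(−42.94μ), i.e. Gamma(9, 42.94).
Mode = (a−1)/b = 8/42.94 ≈ 0.1863.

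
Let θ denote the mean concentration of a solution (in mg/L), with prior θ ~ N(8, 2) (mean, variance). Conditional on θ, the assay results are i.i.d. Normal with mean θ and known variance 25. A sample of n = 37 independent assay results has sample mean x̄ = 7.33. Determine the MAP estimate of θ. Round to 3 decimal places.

n = 37, x̄ = 7.33.
For a Normal prior and Normal likelihood with known variance, the posterior is Normal; its mode equals its mean, the precision-weighted average.
Prior precision 1/σ₀² = 1/2 = 0.5; data precision n/σ² = 37/25 = 1.48.
θ̂ = (0.5·8 + 1.48·7.33) / (0.5 + 1.48) = 14.8484/1.98 = 37121/4950 ≈ 7.499.

θ̂_MAP = 7.499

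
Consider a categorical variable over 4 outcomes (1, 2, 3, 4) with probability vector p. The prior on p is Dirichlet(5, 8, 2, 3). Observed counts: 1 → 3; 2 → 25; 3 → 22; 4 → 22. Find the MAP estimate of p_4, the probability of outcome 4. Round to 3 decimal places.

MAP estimate: 0.279

The posterior is Dirichlet(αᵢ + nᵢ) = Dirichlet(8, 33, 24, 25).
For a Dirichlet(a₁,…,a_K) with all aᵢ > 1, the mode has j-th component (aⱼ − 1)/(Σaᵢ − K).
Here Σaᵢ = 90 and K = 4, so p_4 = (25 − 1)/(90 − 4) = 24/86 ≈ 0.279.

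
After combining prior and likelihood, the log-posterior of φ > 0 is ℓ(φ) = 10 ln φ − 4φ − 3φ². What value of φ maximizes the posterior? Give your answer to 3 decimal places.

φ̂_MAP = 1.000

ℓ'(φ) = 10/φ − 4 − 6φ. Setting this to zero and multiplying by φ: 6φ² + 4φ − 10 = 0.
φ = (−4 + √(4² + 4·6·10)) / (2·6) = (−4 + √256) / 12 = (−4 + 16)/12 = 1.
ℓ''(φ) = −10/φ² − 6 < 0, confirming a maximum.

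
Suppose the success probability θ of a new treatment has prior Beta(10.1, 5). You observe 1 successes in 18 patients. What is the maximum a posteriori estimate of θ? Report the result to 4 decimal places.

θ̂_MAP = 0.3248

Prior: Beta(10.1, 5).
Data: 1 success in 18 trials. The binomial likelihood contributes θ(1−θ)^17, so the posterior is Beta(10.1+1, 5+17) = Beta(11.1, 22).
For Beta(a, b) with a, b > 1 the mode is (a−1)/(a+b−2) = 10.1/31.1 ≈ 0.3248.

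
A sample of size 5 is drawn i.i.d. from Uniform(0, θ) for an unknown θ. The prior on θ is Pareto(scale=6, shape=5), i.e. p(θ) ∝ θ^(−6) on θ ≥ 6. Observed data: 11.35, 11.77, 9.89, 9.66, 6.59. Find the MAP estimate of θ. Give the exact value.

The Uniform(0, θ) likelihood is θ^(−n) for θ ≥ max(xᵢ), zero otherwise. Here max(xᵢ) = 11.77.
Posterior ∝ θ^(−6) · θ^(−5) = θ^(−11) on θ ≥ max(6, 11.77) = 11.77.
This density is strictly decreasing in θ, so the posterior mode lies at the lower boundary of the support.

θ̂_MAP = 11.77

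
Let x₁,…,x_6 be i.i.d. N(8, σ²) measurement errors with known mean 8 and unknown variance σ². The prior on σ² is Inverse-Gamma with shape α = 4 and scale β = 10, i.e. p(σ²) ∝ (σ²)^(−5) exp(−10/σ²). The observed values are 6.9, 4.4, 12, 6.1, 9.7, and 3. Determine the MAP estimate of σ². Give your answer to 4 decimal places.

Sum of squared deviations about the known mean: SS = (6.9−8)² + (4.4−8)² + (12−8)² + (6.1−8)² + (9.7−8)² + (3−8)² = 61.67.
The Normal likelihood contributes (σ²)^(−n/2) exp(−SS/(2σ²)), so the posterior is Inverse-Gamma(α + n/2, β + SS/2) = Inverse-Gamma(7, 40.835).
The mode of Inverse-Gamma(a, b) is b/(a+1) = 40.835/8 ≈ 5.1044.

σ̂²_MAP = 5.1044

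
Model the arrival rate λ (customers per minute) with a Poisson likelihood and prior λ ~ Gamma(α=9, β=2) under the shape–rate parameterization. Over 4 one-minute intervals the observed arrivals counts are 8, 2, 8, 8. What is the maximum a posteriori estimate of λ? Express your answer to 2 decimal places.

λ̂_MAP = 5.67

Σxᵢ = 8+2+8+8 = 26, with n = 4.
Posterior ∝ λ^8e^(−2λ) · λ^26e^(−4λ) = λ^34e^(−6λ), i.e. Gamma(shape=35, rate=6).
The mode of a Gamma(a, b) with a ≥ 1 (shape–rate) is (a−1)/b = 34/6 ≈ 5.67.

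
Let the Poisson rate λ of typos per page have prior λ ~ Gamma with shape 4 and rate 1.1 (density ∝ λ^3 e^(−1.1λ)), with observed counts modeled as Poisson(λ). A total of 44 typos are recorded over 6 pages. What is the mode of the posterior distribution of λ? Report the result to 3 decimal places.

λ̂_MAP = 6.620

Σxᵢ = 44, n = 6.
Posterior ∝ λ^3e^(−1.1λ) · λ^44e^(−6λ) = λ^47e^(−7.1λ), i.e. Gamma(shape=48, rate=7.1).
The mode of a Gamma(a, b) with a ≥ 1 (shape–rate) is (a−1)/b = 47/7.1 ≈ 6.620.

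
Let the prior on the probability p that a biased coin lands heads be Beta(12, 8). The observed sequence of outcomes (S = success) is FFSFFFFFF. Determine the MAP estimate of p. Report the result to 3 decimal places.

p̂_MAP = 0.444

Prior: Beta(12, 8).
Data: 1 success in 9 trials (from the sequence). The binomial likelihood contributes p(1−p)^8, so the posterior is Beta(12+1, 8+8) = Beta(13, 16).
For Beta(a, b) with a, b > 1 the mode is (a−1)/(a+b−2) = 12/27 ≈ 0.444.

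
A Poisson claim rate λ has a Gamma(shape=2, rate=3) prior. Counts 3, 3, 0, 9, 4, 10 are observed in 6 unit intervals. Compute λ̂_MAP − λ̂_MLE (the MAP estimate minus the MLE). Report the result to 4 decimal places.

Σxᵢ = 29. Posterior is Gamma(31, 9); MAP = (31−1)/9 = 30/9 ≈ 3.33333.
MLE = x̄ = 29/6 ≈ 4.83333.
Difference = 30/9 − 29/6 = -3/2 ≈ -1.5000.

MAP − MLE = -1.5000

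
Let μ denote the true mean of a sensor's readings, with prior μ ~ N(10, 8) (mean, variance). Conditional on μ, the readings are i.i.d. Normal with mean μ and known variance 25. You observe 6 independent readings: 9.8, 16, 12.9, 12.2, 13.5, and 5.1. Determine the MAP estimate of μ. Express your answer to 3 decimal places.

n = 6; x̄ = (9.8 + 16 + 12.9 + 12.2 + 13.5 + 5.1)/6 = 69.5/6 = 139/12 ≈ 11.5833.
For a Normal prior and Normal likelihood with known variance, the posterior is Normal; its mode equals its mean, the precision-weighted average.
Prior precision 1/σ₀² = 1/8 = 0.125; data precision n/σ² = 6/25 = 0.24.
μ̂ = (0.125·10 + 0.24·(139/12)) / (0.125 + 0.24) = 4.03/0.365 = 806/73 ≈ 11.041.

μ̂_MAP = 11.041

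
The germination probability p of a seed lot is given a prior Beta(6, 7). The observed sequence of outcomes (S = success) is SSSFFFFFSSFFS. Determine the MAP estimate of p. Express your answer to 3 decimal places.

Prior: Beta(6, 7).
Data: 6 successes in 13 trials (from the sequence). The binomial likelihood contributes p^6(1−p)^7, so the posterior is Beta(6+6, 7+7) = Beta(12, 14).
For Beta(a, b) with a, b > 1 the mode is (a−1)/(a+b−2) = 11/24 ≈ 0.458.

p̂_MAP = 0.458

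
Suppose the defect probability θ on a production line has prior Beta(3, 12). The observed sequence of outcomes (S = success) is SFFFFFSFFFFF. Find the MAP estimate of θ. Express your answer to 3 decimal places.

θ̂_MAP = 0.160

Prior: Beta(3, 12).
Data: 2 successes in 12 trials (from the sequence). The binomial likelihood contributes θ^2(1−θ)^10, so the posterior is Beta(3+2, 12+10) = Beta(5, 22).
For Beta(a, b) with a, b > 1 the mode is (a−1)/(a+b−2) = 4/25 ≈ 0.160.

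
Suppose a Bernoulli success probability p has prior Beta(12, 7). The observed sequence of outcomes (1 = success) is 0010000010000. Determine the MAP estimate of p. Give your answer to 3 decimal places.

Prior: Beta(12, 7).
Data: 2 successes in 13 trials (from the sequence). The binomial likelihood contributes p^2(1−p)^11, so the posterior is Beta(12+2, 7+11) = Beta(14, 18).
For Beta(a, b) with a, b > 1 the mode is (a−1)/(a+b−2) = 13/30 ≈ 0.433.

p̂_MAP = 0.433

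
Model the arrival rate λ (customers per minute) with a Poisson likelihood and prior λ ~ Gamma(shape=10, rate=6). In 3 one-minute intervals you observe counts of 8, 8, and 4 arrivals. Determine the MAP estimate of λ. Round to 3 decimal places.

λ̂_MAP = 3.222

Σxᵢ = 8+8+4 = 20, with n = 3.
Posterior ∝ λ^9e^(−6λ) · λ^20e^(−3λ) = λ^29e^(−9λ), i.e. Gamma(shape=30, rate=9).
The mode of a Gamma(a, b) with a ≥ 1 (shape–rate) is (a−1)/b = 29/9 ≈ 3.222.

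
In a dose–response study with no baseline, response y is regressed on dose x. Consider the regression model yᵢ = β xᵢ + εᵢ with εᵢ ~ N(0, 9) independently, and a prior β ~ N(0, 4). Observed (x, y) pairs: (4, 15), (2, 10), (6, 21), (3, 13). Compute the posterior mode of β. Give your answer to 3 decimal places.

β̂_MAP = 3.643

log p(β | y) = −Σ(yᵢ − βxᵢ)²/(2·9) − β²/(2·4) + const.
Setting the derivative to zero: Σxᵢ(yᵢ − βxᵢ)/9 − β/4 = 0, so β = Σxᵢyᵢ / (Σxᵢ² + σ²/τ²).
Σxᵢyᵢ = 4·15 + 2·10 + 6·21 + 3·13 = 245; Σxᵢ² = 65; σ²/τ² = 2.25.
β̂_MAP = 245 / (65 + 2.25) = 245/67.25 ≈ 3.643.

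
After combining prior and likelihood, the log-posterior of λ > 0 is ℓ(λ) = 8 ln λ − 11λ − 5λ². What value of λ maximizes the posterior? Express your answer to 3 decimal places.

ℓ'(λ) = 8/λ − 11 − 10λ. Setting this to zero and multiplying by λ: 10λ² + 11λ − 8 = 0.
λ = (−11 + √(11² + 4·10·8)) / (2·10) = (−11 + √441) / 20 = (−11 + 21)/20 = 1/2.
ℓ''(λ) = −8/λ² − 10 < 0, confirming a maximum.

λ̂_MAP = 0.500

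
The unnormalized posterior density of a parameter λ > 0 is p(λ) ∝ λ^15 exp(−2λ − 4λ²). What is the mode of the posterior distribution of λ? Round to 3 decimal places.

λ̂_MAP = 1.250

ℓ'(λ) = 15/λ − 2 − 8λ. Setting this to zero and multiplying by λ: 8λ² + 2λ − 15 = 0.
λ = (−2 + √(2² + 4·8·15)) / (2·8) = (−2 + √484) / 16 = (−2 + 22)/16 = 5/4.
ℓ''(λ) = −15/λ² − 8 < 0, confirming a maximum.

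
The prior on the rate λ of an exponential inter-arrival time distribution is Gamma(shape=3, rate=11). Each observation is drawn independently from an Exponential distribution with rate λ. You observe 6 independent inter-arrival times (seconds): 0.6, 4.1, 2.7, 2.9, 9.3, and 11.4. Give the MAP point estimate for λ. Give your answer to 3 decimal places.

The Exponential(rate=λ) likelihood is ∝ λ^n e^(−λΣtᵢ). Here n = 6 and Σtᵢ = 0.6 + 4.1 + 2.7 + 2.9 + 9.3 + 11.4 = 31.
Posterior ∝ λ^2e^(−11λ) · λ^6e^(−31λ) = λ^8e^(−42λ), i.e. Gamma(9, 42).
Mode = (a−1)/b = 8/42 ≈ 0.190.

λ̂_MAP = 0.190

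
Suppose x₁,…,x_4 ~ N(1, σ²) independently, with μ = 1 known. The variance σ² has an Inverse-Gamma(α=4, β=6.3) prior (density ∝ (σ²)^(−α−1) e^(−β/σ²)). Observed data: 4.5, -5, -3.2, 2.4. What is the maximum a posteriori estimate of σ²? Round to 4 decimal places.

Sum of squared deviations about the known mean: SS = (4.5−1)² + (-5−1)² + (-3.2−1)² + (2.4−1)² = 67.85.
The Normal likelihood contributes (σ²)^(−n/2) exp(−SS/(2σ²)), so the posterior is Inverse-Gamma(α + n/2, β + SS/2) = Inverse-Gamma(6, 40.225).
The mode of Inverse-Gamma(a, b) is b/(a+1) = 40.225/7 ≈ 5.7464.

σ̂²_MAP = 5.7464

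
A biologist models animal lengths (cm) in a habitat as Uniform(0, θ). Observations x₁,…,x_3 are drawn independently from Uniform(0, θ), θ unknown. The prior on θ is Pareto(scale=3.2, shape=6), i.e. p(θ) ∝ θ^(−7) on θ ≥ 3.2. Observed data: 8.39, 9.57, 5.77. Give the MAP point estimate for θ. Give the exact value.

θ̂_MAP = 9.57

The Uniform(0, θ) likelihood is θ^(−n) for θ ≥ max(xᵢ), zero otherwise. Here max(xᵢ) = 9.57.
Posterior ∝ θ^(−7) · θ^(−3) = θ^(−10) on θ ≥ max(3.2, 9.57) = 9.57.
This density is strictly decreasing in θ, so the posterior mode lies at the lower boundary of the support.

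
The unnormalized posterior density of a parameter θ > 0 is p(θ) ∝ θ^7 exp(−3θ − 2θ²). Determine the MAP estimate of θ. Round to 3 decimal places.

ℓ'(θ) = 7/θ − 3 − 4θ. Setting this to zero and multiplying by θ: 4θ² + 3θ − 7 = 0.
θ = (−3 + √(3² + 4·4·7)) / (2·4) = (−3 + √121) / 8 = (−3 + 11)/8 = 1.
ℓ''(θ) = −7/θ² − 4 < 0, confirming a maximum.

θ̂_MAP = 1.000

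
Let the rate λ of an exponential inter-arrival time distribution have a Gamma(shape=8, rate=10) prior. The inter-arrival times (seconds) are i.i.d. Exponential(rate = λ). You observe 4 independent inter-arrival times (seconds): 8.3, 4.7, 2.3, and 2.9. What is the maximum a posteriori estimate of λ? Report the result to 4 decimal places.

λ̂_MAP = 0.3901

The Exponential(rate=λ) likelihood is ∝ λ^n e^(−λΣtᵢ). Here n = 4 and Σtᵢ = 8.3 + 4.7 + 2.3 + 2.9 = 18.2.
Posterior ∝ λ^7e^(−10λ) · λ^4e^(−18.2λ) = λ^11e^(−28.2λ), i.e. Gamma(12, 28.2).
Mode = (a−1)/b = 11/28.2 ≈ 0.3901.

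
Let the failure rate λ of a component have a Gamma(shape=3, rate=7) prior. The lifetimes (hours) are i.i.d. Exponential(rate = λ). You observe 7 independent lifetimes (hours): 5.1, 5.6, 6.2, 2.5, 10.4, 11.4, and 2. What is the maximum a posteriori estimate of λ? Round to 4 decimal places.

λ̂_MAP = 0.1793

The Exponential(rate=λ) likelihood is ∝ λ^n e^(−λΣtᵢ). Here n = 7 and Σtᵢ = 5.1 + 5.6 + 6.2 + 2.5 + 10.4 + 11.4 + 2 = 43.2.
Posterior ∝ λ^2e^(−7λ) · λ^7e^(−43.2λ) = λ^9e^(−50.2λ), i.e. Gamma(10, 50.2).
Mode = (a−1)/b = 9/50.2 ≈ 0.1793.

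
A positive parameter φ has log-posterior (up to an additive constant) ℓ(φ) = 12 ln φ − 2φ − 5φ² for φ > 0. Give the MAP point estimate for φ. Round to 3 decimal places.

ℓ'(φ) = 12/φ − 2 − 10φ. Setting this to zero and multiplying by φ: 10φ² + 2φ − 12 = 0.
φ = (−2 + √(2² + 4·10·12)) / (2·10) = (−2 + √484) / 20 = (−2 + 22)/20 = 1.
ℓ''(φ) = −12/φ² − 10 < 0, confirming a maximum.

φ̂_MAP = 1.000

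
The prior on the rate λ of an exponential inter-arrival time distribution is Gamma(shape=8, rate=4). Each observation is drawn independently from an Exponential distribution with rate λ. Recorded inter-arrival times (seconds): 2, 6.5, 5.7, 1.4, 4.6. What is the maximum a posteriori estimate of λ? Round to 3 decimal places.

λ̂_MAP = 0.496

The Exponential(rate=λ) likelihood is ∝ λ^n e^(−λΣtᵢ). Here n = 5 and Σtᵢ = 2 + 6.5 + 5.7 + 1.4 + 4.6 = 20.2.
Posterior ∝ λ^7e^(−4λ) · λ^5e^(−20.2λ) = λ^12e^(−24.2λ), i.e. Gamma(13, 24.2).
Mode = (a−1)/b = 12/24.2 ≈ 0.496.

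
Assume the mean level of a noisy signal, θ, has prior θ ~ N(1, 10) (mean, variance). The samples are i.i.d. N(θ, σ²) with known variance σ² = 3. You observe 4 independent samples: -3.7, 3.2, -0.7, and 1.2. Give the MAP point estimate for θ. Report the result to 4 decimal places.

θ̂_MAP = 0.0698

n = 4; x̄ = ((-3.7) + 3.2 + (-0.7) + 1.2)/4 = 0/4 = 0.
For a Normal prior and Normal likelihood with known variance, the posterior is Normal; its mode equals its mean, the precision-weighted average.
Prior precision 1/σ₀² = 1/10 = 0.1; data precision n/σ² = 4/3.
θ̂ = (0.1·1 + (4/3)·0) / (0.1 + 4/3) = 0.1/(43/30) = 3/43 ≈ 0.0698.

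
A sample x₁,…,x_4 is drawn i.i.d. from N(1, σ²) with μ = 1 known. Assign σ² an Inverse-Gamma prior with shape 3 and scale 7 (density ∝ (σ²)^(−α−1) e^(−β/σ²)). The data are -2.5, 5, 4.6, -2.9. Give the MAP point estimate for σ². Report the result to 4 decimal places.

σ̂²_MAP = 5.8683

Sum of squared deviations about the known mean: SS = (-2.5−1)² + (5−1)² + (4.6−1)² + (-2.9−1)² = 56.42.
The Normal likelihood contributes (σ²)^(−n/2) exp(−SS/(2σ²)), so the posterior is Inverse-Gamma(α + n/2, β + SS/2) = Inverse-Gamma(5, 35.21).
The mode of Inverse-Gamma(a, b) is b/(a+1) = 35.21/6 ≈ 5.8683.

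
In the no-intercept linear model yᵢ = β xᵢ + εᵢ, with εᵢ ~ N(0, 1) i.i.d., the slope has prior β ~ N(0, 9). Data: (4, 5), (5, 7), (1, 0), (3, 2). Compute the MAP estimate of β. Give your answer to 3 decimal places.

log p(β | y) = −Σ(yᵢ − βxᵢ)²/(2·1) − β²/(2·9) + const.
Setting the derivative to zero: Σxᵢ(yᵢ − βxᵢ)/1 − β/9 = 0, so β = Σxᵢyᵢ / (Σxᵢ² + σ²/τ²).
Σxᵢyᵢ = 4·5 + 5·7 + 1·0 + 3·2 = 61; Σxᵢ² = 51; σ²/τ² = 1/9.
β̂_MAP = 61 / (51 + 1/9) = 61/(460/9) = 549/460 ≈ 1.193.

β̂_MAP = 1.193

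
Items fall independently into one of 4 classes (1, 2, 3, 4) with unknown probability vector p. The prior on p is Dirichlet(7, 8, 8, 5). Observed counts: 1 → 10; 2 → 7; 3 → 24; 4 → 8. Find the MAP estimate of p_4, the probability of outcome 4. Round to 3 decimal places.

MAP estimate: 0.164

The posterior is Dirichlet(αᵢ + nᵢ) = Dirichlet(17, 15, 32, 13).
For a Dirichlet(a₁,…,a_K) with all aᵢ > 1, the mode has j-th component (aⱼ − 1)/(Σaᵢ − K).
Here Σaᵢ = 77 and K = 4, so p_4 = (13 − 1)/(77 − 4) = 12/73 ≈ 0.164.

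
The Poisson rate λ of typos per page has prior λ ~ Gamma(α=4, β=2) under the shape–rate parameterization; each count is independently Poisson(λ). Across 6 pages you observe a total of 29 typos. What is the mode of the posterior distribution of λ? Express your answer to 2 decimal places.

λ̂_MAP = 4.00

Σxᵢ = 29, n = 6.
Posterior ∝ λ^3e^(−2λ) · λ^29e^(−6λ) = λ^32e^(−8λ), i.e. Gamma(shape=33, rate=8).
The mode of a Gamma(a, b) with a ≥ 1 (shape–rate) is (a−1)/b = 32/8 ≈ 4.00.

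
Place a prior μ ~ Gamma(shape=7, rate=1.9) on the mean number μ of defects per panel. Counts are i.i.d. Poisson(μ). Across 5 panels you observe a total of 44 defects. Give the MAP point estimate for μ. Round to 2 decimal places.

Σxᵢ = 44, n = 5.
Posterior ∝ μ^6e^(−1.9μ) · μ^44e^(−5μ) = μ^50e^(−6.9μ), i.e. Gamma(shape=51, rate=6.9).
The mode of a Gamma(a, b) with a ≥ 1 (shape–rate) is (a−1)/b = 50/6.9 ≈ 7.25.

μ̂_MAP = 7.25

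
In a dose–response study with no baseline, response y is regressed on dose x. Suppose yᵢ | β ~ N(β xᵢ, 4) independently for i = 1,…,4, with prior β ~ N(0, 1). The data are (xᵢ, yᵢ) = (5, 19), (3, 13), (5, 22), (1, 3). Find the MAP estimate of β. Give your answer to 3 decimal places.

β̂_MAP = 3.859

log p(β | y) = −Σ(yᵢ − βxᵢ)²/(2·4) − β²/(2·1) + const.
Setting the derivative to zero: Σxᵢ(yᵢ − βxᵢ)/4 − β/1 = 0, so β = Σxᵢyᵢ / (Σxᵢ² + σ²/τ²).
Σxᵢyᵢ = 5·19 + 3·13 + 5·22 + 1·3 = 247; Σxᵢ² = 60; σ²/τ² = 4.
β̂_MAP = 247 / (60 + 4) = 247/64 ≈ 3.859.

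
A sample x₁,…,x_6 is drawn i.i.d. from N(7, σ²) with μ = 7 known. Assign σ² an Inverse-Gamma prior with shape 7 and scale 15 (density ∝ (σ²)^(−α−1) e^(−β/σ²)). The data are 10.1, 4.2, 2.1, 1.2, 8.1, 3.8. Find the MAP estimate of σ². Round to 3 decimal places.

σ̂²_MAP = 5.298

Sum of squared deviations about the known mean: SS = (10.1−7)² + (4.2−7)² + (2.1−7)² + (1.2−7)² + (8.1−7)² + (3.8−7)² = 86.55.
The Normal likelihood contributes (σ²)^(−n/2) exp(−SS/(2σ²)), so the posterior is Inverse-Gamma(α + n/2, β + SS/2) = Inverse-Gamma(10, 58.275).
The mode of Inverse-Gamma(a, b) is b/(a+1) = 58.275/11 ≈ 5.298.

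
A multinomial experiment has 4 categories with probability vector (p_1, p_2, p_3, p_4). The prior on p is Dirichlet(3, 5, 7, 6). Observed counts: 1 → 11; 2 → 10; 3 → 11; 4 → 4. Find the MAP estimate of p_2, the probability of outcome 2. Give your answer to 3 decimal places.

The posterior is Dirichlet(αᵢ + nᵢ) = Dirichlet(14, 15, 18, 10).
For a Dirichlet(a₁,…,a_K) with all aᵢ > 1, the mode has j-th component (aⱼ − 1)/(Σaᵢ − K).
Here Σaᵢ = 57 and K = 4, so p_2 = (15 − 1)/(57 − 4) = 14/53 ≈ 0.264.

MAP estimate: 0.264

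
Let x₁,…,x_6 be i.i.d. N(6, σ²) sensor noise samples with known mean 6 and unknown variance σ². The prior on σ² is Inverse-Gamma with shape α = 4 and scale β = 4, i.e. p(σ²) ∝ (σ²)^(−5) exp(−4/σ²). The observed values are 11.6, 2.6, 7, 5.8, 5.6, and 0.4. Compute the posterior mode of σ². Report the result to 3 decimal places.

σ̂²_MAP = 5.218

Sum of squared deviations about the known mean: SS = (11.6−6)² + (2.6−6)² + (7−6)² + (5.8−6)² + (5.6−6)² + (0.4−6)² = 75.48.
The Normal likelihood contributes (σ²)^(−n/2) exp(−SS/(2σ²)), so the posterior is Inverse-Gamma(α + n/2, β + SS/2) = Inverse-Gamma(7, 41.74).
The mode of Inverse-Gamma(a, b) is b/(a+1) = 41.74/8 ≈ 5.218.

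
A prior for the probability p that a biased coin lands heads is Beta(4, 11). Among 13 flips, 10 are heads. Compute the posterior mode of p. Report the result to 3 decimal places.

Prior: Beta(4, 11).
Data: 10 successes in 13 trials. The binomial likelihood contributes p^10(1−p)^3, so the posterior is Beta(4+10, 11+3) = Beta(14, 14).
For Beta(a, b) with a, b > 1 the mode is (a−1)/(a+b−2) = 13/26 ≈ 0.500.

p̂_MAP = 0.500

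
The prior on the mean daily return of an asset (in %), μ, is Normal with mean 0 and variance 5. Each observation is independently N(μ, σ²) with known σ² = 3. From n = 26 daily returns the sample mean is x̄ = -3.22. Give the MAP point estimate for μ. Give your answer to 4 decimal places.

μ̂_MAP = -3.1474

n = 26, x̄ = -3.22.
For a Normal prior and Normal likelihood with known variance, the posterior is Normal; its mode equals its mean, the precision-weighted average.
Prior precision 1/σ₀² = 1/5 = 0.2; data precision n/σ² = 26/3.
μ̂ = (0.2·0 + (26/3)·(-3.22)) / (0.2 + 26/3) = (-2093/75)/(133/15) = -299/95 ≈ -3.1474.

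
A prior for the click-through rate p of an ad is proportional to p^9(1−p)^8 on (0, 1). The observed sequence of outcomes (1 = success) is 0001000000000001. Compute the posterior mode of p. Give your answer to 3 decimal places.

The prior density ∝ p^9(1−p)^8 is the kernel of Beta(10, 9).
Data: 2 successes in 16 trials (from the sequence). The binomial likelihood contributes p^2(1−p)^14, so the posterior is Beta(10+2, 9+14) = Beta(12, 23).
For Beta(a, b) with a, b > 1 the mode is (a−1)/(a+b−2) = 11/33 ≈ 0.333.

p̂_MAP = 0.333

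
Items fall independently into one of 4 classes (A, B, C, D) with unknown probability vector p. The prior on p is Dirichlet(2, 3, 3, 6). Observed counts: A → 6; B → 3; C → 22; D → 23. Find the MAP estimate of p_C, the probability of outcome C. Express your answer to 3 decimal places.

MAP estimate of p_C = 0.375

The posterior is Dirichlet(αᵢ + nᵢ) = Dirichlet(8, 6, 25, 29).
For a Dirichlet(a₁,…,a_K) with all aᵢ > 1, the mode has j-th component (aⱼ − 1)/(Σaᵢ − K).
Here Σaᵢ = 68 and K = 4, so p_C = (25 − 1)/(68 − 4) = 24/64 ≈ 0.375.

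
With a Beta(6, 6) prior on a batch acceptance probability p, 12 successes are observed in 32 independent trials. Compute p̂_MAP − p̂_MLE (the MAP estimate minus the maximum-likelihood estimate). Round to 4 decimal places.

Posterior is Beta(18, 26); MAP = (18−1)/(44−2) = 17/42 ≈ 0.40476.
MLE ignores the prior: p̂_MLE = k/n = 12/32 ≈ 0.37500.
Difference = 17/42 − 12/32 = 5/168 ≈ 0.0298.

MAP − MLE = 0.0298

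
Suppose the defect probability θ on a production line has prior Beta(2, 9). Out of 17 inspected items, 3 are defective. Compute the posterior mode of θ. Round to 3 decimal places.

Prior: Beta(2, 9).
Data: 3 successes in 17 trials. The binomial likelihood contributes θ^3(1−θ)^14, so the posterior is Beta(2+3, 9+14) = Beta(5, 23).
For Beta(a, b) with a, b > 1 the mode is (a−1)/(a+b−2) = 4/26 ≈ 0.154.

θ̂_MAP = 0.154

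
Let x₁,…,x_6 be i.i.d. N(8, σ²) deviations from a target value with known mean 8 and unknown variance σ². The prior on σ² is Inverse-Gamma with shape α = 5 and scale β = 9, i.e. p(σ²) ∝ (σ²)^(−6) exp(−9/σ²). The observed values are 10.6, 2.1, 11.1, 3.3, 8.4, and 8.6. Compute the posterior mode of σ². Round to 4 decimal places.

Sum of squared deviations about the known mean: SS = (10.6−8)² + (2.1−8)² + (11.1−8)² + (3.3−8)² + (8.4−8)² + (8.6−8)² = 73.79.
The Normal likelihood contributes (σ²)^(−n/2) exp(−SS/(2σ²)), so the posterior is Inverse-Gamma(α + n/2, β + SS/2) = Inverse-Gamma(8, 45.895).
The mode of Inverse-Gamma(a, b) is b/(a+1) = 45.895/9 ≈ 5.0994.

σ̂²_MAP = 5.0994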